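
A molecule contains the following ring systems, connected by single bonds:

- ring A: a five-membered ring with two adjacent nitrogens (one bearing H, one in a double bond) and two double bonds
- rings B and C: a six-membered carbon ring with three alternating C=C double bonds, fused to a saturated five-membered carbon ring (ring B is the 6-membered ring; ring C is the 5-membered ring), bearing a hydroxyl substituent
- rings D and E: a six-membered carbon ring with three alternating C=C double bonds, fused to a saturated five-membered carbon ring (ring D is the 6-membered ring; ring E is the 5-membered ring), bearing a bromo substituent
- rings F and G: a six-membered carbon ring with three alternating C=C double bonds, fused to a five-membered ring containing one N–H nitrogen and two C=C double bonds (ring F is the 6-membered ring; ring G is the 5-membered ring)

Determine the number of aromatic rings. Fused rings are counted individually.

5

Ring A has a continuous p-orbital overlap around the ring; 2 ring double bonds (4 π electrons) plus a heteroatom lone pair (2) give 6 π electrons. Since 6 = 4n+2 (n=1), ring A is aromatic (pyrazole).
Ring B is fully conjugated (every ring atom contributes a p orbital); 3 ring double bonds give 6 π electrons. Since 6 = 4n+2 (n=1), ring B is aromatic (benzene ring).
Ring C has three sp³ carbons, so it is not fully conjugated — not aromatic (cyclopentane ring).
Ring D is fully conjugated (every ring atom contributes a p orbital); 3 ring double bonds give 6 π electrons. Since 6 = 4n+2 (n=1), ring D is aromatic (benzene ring).
Ring E has three sp³ carbons, so it is not fully conjugated — not aromatic (cyclopentane ring).
Rings F and G form a fused bicyclic system (with one N–H) with 9 sp² atoms and 10 π electrons from ring double bonds plus a heteroatom lone pair. 10 = 4(2)+2, so the system is aromatic and both rings count as aromatic (indole).
Aromatic: A, B, D, F, G. Total: 5.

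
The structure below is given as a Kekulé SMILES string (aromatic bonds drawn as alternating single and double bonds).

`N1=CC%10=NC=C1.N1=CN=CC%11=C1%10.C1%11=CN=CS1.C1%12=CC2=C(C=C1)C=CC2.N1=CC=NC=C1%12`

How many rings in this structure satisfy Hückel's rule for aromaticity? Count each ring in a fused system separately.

5

The SMILES encodes a six-membered ring with nitrogens at positions 1 and 4 and three alternating double bonds; a six-membered ring with nitrogens at positions 1 and 3 and three alternating double bonds; a five-membered ring with a sulfur at position 1 and a nitrogen at position 3 (in a C=N bond), with two double bonds; a six-membered carbon ring with three alternating C=C double bonds, fused to a five-membered carbon ring containing one C=C double bond and one sp³ carbon; a six-membered ring with nitrogens at positions 1 and 4 and three alternating double bonds.
The 6-membered ring with two nitrogens (1,4) is planar and fully conjugated; 3 ring double bonds give 6 π electrons. Since 6 = 4n+2 (n=1), it is aromatic (pyrazine).
The 6-membered ring with two nitrogens (1,3) is planar and fully conjugated; 3 ring double bonds give 6 π electrons. 6 = 4(1)+2, so it is aromatic (pyrimidine).
The 5-membered ring with one sulfur and one =N– is fully conjugated (every ring atom contributes a p orbital); 2 ring double bonds (4 π electrons) plus a heteroatom lone pair (2) give 6 π electrons. 6 = 4(1)+2, so it is aromatic (thiazole).
The 6-membered ring has a continuous p-orbital overlap around the ring; 3 ring double bonds give 6 π electrons. Since 6 = 4n+2 (n=1), it is aromatic (benzene ring).
The 5-membered ring has one sp³ carbon, so it is not fully conjugated — not aromatic (cyclopentene ring).
The second 6-membered ring with two nitrogens (1,4) is planar and fully conjugated; 3 ring double bonds give 6 π electrons. That satisfies 4n+2 with n=1, so it is aromatic (pyrazine).
5 of the 6 rings are aromatic. Total: 5.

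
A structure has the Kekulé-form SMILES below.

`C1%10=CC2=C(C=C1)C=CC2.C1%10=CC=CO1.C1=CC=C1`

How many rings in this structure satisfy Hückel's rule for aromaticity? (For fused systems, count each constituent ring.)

2

The SMILES encodes a six-membered carbon ring with three alternating C=C double bonds, fused to a five-membered carbon ring containing one C=C double bond and one sp³ carbon; a five-membered ring of four carbons and one oxygen, with two C=C double bonds; a four-membered carbon ring with two alternating C=C double bonds.
The 6-membered ring is fully conjugated (every ring atom contributes a p orbital); 3 ring double bonds give 6 π electrons. Since 6 = 4n+2 (n=1), it is aromatic (benzene ring).
The 5-membered ring has one sp³ carbon, so it is not fully conjugated — not aromatic (cyclopentene ring).
The 5-membered ring with one oxygen has a continuous p-orbital overlap around the ring; 2 ring double bonds (4 π electrons) plus a heteroatom lone pair (2) give 6 π electrons. 6 = 4(1)+2, so it is aromatic (furan).
The 4-membered ring has only sp² ring atoms; a planar conformation would have a fully conjugated π system of 4 electrons. But 4 = 4(1), which is 4n not 4n+2, so it is not aromatic (cyclobutadiene) — cyclobutadiene is antiaromatic and distorts to a rectangle.
2 of the 4 rings are aromatic. Total: 2.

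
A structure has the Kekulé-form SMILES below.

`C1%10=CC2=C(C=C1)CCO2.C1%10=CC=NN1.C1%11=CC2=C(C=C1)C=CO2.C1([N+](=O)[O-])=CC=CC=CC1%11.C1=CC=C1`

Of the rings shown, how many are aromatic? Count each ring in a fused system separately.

4

The SMILES encodes a six-membered carbon ring with three alternating C=C double bonds, fused to a five-membered ring containing one oxygen and two sp³ carbons; a five-membered ring with two adjacent nitrogens (one bearing H, one in a double bond) and two double bonds; a six-membered carbon ring with three alternating C=C double bonds, fused to a five-membered ring containing one oxygen and two C=C double bonds; a seven-membered carbon ring with three C=C double bonds and one sp³ carbon; a four-membered carbon ring with two alternating C=C double bonds.
The 6-membered ring is fully conjugated (every ring atom contributes a p orbital); 3 ring double bonds give 6 π electrons. 6 = 4(1)+2, so it is aromatic (benzene ring).
The 5-membered ring with one oxygen has two sp³ carbons, so it is not fully conjugated — not aromatic (oxolane ring).
The 5-membered ring with two adjacent nitrogens (one N–H, one =N–) has a continuous p-orbital overlap around the ring; 2 ring double bonds (4 π electrons) plus a heteroatom lone pair (2) give 6 π electrons. Since 6 = 4n+2 (n=1), it is aromatic (pyrazole).
The fused 6/5-membered bicyclic (with one oxygen) is a single π system with 9 sp² atoms and 10 π electrons from ring double bonds plus a heteroatom lone pair. 10 = 4(2)+2, so the system is aromatic and both rings count as aromatic (benzofuran).
The 7-membered ring has one sp³ carbon, so it is not fully conjugated — not aromatic (cycloheptatriene).
The 4-membered ring has only sp² ring atoms; a planar conformation would have a fully conjugated π system of 4 electrons. But 4 = 4(1), which is 4n not 4n+2, so it is not aromatic (cyclobutadiene) — cyclobutadiene is antiaromatic and distorts to a rectangle.
4 of the 7 rings are aromatic. Total: 4.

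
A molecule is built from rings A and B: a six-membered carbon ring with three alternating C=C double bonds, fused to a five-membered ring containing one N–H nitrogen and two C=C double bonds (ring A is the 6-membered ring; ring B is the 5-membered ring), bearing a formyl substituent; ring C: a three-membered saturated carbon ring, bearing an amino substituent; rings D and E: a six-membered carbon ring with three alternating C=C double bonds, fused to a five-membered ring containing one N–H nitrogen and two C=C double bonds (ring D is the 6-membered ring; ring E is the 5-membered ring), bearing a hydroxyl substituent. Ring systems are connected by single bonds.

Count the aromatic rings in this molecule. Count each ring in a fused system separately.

Rings A and B form a fused bicyclic system (with one N–H) with 9 sp² atoms and 10 π electrons from ring double bonds plus a heteroatom lone pair. 10 = 4(2)+2, so the system is aromatic and both rings count as aromatic (indole).
Ring C has only sp³ atoms, so it is not fully conjugated — not aromatic (cyclopropane).
Rings D and E form a fused bicyclic system (with one N–H) with 9 sp² atoms and 10 π electrons from ring double bonds plus a heteroatom lone pair. 10 = 4(2)+2, so the system is aromatic and both rings count as aromatic (indole).
Aromatic: A, B, D, E. Total: 4.

4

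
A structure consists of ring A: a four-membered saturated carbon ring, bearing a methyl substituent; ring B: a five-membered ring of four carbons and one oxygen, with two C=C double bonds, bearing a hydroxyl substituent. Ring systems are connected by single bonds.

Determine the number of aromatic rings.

Ring A has only sp³ atoms, so it is not fully conjugated — not aromatic (cyclobutane).
Ring B is planar and fully conjugated; 2 ring double bonds (4 π electrons) plus a heteroatom lone pair (2) give 6 π electrons. Since 6 = 4n+2 (n=1), ring B is aromatic (furan).
Aromatic: B. Total: 1.

1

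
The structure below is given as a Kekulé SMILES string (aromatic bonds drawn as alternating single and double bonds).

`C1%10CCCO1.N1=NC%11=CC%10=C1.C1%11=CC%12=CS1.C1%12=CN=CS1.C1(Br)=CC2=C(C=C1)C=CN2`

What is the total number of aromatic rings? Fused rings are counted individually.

5

The SMILES encodes a five-membered saturated ring of four carbons and one oxygen; a six-membered ring with two adjacent nitrogens and three alternating double bonds; a five-membered ring of four carbons and one sulfur, with two C=C double bonds; a five-membered ring with a sulfur at position 1 and a nitrogen at position 3 (in a C=N bond), with two double bonds; a six-membered carbon ring with three alternating C=C double bonds, fused to a five-membered ring containing one N–H nitrogen and two C=C double bonds.
The 5-membered ring with one oxygen has only sp³ atoms, so it is not fully conjugated — not aromatic (tetrahydrofuran).
The 6-membered ring with two nitrogens (1,2) has a continuous p-orbital overlap around the ring; 3 ring double bonds give 6 π electrons. 6 = 4(1)+2, so it is aromatic (pyridazine).
The 5-membered ring with one sulfur is planar and fully conjugated; 2 ring double bonds (4 π electrons) plus a heteroatom lone pair (2) give 6 π electrons. 6 = 4(1)+2, so it is aromatic (thiophene).
The 5-membered ring with one sulfur and one =N– is fully conjugated (every ring atom contributes a p orbital); 2 ring double bonds (4 π electrons) plus a heteroatom lone pair (2) give 6 π electrons. That satisfies 4n+2 with n=1, so it is aromatic (thiazole).
The fused 6/5-membered bicyclic (with one N–H) is a single π system with 9 sp² atoms and 10 π electrons from ring double bonds plus a heteroatom lone pair. 10 = 4(2)+2, so the system is aromatic and both rings count as aromatic (indole).
5 of the 6 rings are aromatic. Total: 5.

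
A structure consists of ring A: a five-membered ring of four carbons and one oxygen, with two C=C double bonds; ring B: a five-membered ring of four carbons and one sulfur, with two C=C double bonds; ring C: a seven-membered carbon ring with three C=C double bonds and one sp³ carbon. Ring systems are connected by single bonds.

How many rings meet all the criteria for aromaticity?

2

Ring A is fully conjugated (every ring atom contributes a p orbital); 2 ring double bonds (4 π electrons) plus a heteroatom lone pair (2) give 6 π electrons. Since 6 = 4n+2 (n=1), ring A is aromatic (furan).
Ring B is fully conjugated (every ring atom contributes a p orbital); 2 ring double bonds (4 π electrons) plus a heteroatom lone pair (2) give 6 π electrons. 6 = 4(1)+2, so ring B is aromatic (thiophene).
Ring C has one sp³ carbon, so it is not fully conjugated — not aromatic (cycloheptatriene).
Aromatic: A, B. Total: 2.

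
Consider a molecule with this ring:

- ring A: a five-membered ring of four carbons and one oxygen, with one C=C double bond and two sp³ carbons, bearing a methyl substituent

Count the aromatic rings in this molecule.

0

Ring A has two sp³ carbons, so it is not fully conjugated — not aromatic (2,3-dihydrofuran).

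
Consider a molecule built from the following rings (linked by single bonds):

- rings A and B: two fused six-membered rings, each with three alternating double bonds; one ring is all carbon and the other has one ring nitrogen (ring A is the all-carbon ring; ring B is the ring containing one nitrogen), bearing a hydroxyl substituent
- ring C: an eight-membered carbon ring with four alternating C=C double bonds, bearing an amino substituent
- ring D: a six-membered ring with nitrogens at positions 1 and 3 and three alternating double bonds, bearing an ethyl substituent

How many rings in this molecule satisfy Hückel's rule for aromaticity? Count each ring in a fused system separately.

3

Rings A and B form a fused bicyclic system (with one nitrogen) with 10 sp² atoms and 10 π electrons from ring double bonds. 10 = 4(2)+2, so the system is aromatic and both rings count as aromatic (quinoline).
Ring C has only sp² ring atoms; a planar conformation would have a fully conjugated π system of 8 electrons. But 8 = 4(2), which is 4n not 4n+2, so ring C is not aromatic (cyclooctatetraene) — cyclooctatetraene distorts into a non-planar tub to avoid antiaromaticity.
Ring D is planar and fully conjugated; 3 ring double bonds give 6 π electrons. Since 6 = 4n+2 (n=1), ring D is aromatic (pyrimidine).
Aromatic: A, B, D. Total: 3.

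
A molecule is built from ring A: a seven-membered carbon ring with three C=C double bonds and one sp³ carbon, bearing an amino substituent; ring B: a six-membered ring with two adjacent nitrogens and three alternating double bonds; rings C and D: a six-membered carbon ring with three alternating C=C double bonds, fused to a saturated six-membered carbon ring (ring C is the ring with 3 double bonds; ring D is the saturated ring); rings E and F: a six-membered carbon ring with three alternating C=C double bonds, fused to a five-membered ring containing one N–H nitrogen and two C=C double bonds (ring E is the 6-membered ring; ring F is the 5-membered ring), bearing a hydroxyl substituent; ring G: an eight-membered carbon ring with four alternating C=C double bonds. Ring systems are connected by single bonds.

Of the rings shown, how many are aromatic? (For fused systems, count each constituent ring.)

4

Ring A has one sp³ carbon, so it is not fully conjugated — not aromatic (cycloheptatriene).
Ring B is fully conjugated (every ring atom contributes a p orbital); 3 ring double bonds give 6 π electrons. 6 = 4(1)+2, so ring B is aromatic (pyridazine).
Ring C is fully conjugated (every ring atom contributes a p orbital); 3 ring double bonds give 6 π electrons. 6 = 4(1)+2, so ring C is aromatic (benzene ring).
Ring D has four sp³ carbons, so it is not fully conjugated — not aromatic (cyclohexane ring).
Rings E and F form a fused bicyclic system (with one N–H) with 9 sp² atoms and 10 π electrons from ring double bonds plus a heteroatom lone pair. 10 = 4(2)+2, so the system is aromatic and both rings count as aromatic (indole).
Ring G has only sp² ring atoms; a planar conformation would have a fully conjugated π system of 8 electrons. But 8 = 4(2), which is 4n not 4n+2, so ring G is not aromatic (cyclooctatetraene) — cyclooctatetraene distorts into a non-planar tub to avoid antiaromaticity.
Aromatic: B, C, E, F. Total: 4.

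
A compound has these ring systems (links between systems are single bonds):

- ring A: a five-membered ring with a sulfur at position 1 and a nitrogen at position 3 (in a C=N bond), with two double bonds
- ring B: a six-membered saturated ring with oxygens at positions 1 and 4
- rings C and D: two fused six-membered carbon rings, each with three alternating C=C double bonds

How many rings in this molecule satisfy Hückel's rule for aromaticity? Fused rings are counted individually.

Ring A is fully conjugated (every ring atom contributes a p orbital); 2 ring double bonds (4 π electrons) plus a heteroatom lone pair (2) give 6 π electrons. That satisfies 4n+2 with n=1, so ring A is aromatic (thiazole).
Ring B has only sp³ atoms, so it is not fully conjugated — not aromatic (1,4-dioxane).
Rings C and D form a fused bicyclic system with 10 sp² atoms and 10 π electrons from ring double bonds. 10 = 4(2)+2, so the system is aromatic and both rings count as aromatic (naphthalene).
Aromatic: A, C, D. Total: 3.

3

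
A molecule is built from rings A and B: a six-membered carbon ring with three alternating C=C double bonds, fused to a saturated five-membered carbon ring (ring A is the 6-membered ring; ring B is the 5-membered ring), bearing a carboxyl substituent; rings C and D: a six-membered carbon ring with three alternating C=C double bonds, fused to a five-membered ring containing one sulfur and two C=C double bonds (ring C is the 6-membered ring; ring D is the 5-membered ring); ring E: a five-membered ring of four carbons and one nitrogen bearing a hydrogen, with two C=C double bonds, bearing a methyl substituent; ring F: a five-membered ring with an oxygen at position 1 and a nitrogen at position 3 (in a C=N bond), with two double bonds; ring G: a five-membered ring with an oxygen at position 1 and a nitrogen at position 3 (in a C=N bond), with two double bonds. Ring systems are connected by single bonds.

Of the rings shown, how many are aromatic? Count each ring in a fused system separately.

Ring A has a continuous p-orbital overlap around the ring; 3 ring double bonds give 6 π electrons. 6 = 4(1)+2, so ring A is aromatic (benzene ring).
Ring B has three sp³ carbons, so it is not fully conjugated — not aromatic (cyclopentane ring).
Rings C and D form a fused bicyclic system (with one sulfur) with 9 sp² atoms and 10 π electrons from ring double bonds plus a heteroatom lone pair. 10 = 4(2)+2, so the system is aromatic and both rings count as aromatic (benzothiophene).
Ring E is planar and fully conjugated; 2 ring double bonds (4 π electrons) plus a heteroatom lone pair (2) give 6 π electrons. Since 6 = 4n+2 (n=1), ring E is aromatic (pyrrole).
Ring F is planar and fully conjugated; 2 ring double bonds (4 π electrons) plus a heteroatom lone pair (2) give 6 π electrons. Since 6 = 4n+2 (n=1), ring F is aromatic (oxazole).
Ring G is planar and fully conjugated; 2 ring double bonds (4 π electrons) plus a heteroatom lone pair (2) give 6 π electrons. That satisfies 4n+2 with n=1, so ring G is aromatic (oxazole).
Aromatic: A, C, D, E, F, G. Total: 6.

6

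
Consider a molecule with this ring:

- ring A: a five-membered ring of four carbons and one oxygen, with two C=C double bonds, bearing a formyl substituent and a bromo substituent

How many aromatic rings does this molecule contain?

1

Ring A has a continuous p-orbital overlap around the ring; 2 ring double bonds (4 π electrons) plus a heteroatom lone pair (2) give 6 π electrons. Since 6 = 4n+2 (n=1), ring A is aromatic (furan).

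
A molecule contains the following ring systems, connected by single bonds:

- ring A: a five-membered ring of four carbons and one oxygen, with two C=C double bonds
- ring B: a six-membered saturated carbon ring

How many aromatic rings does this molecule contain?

1

Ring A has a continuous p-orbital overlap around the ring; 2 ring double bonds (4 π electrons) plus a heteroatom lone pair (2) give 6 π electrons. That satisfies 4n+2 with n=1, so ring A is aromatic (furan).
Ring B has only sp³ atoms, so it is not fully conjugated — not aromatic (cyclohexane).
Aromatic: A. Total: 1.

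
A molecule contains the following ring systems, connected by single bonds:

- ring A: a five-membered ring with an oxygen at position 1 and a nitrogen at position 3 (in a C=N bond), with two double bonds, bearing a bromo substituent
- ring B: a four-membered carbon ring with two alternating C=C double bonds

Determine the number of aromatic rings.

1

Ring A is planar and fully conjugated; 2 ring double bonds (4 π electrons) plus a heteroatom lone pair (2) give 6 π electrons. 6 = 4(1)+2, so ring A is aromatic (oxazole).
Ring B has only sp² ring atoms; a planar conformation would have a fully conjugated π system of 4 electrons. But 4 = 4(1), which is 4n not 4n+2, so ring B is not aromatic (cyclobutadiene) — cyclobutadiene is antiaromatic and distorts to a rectangle.
Aromatic: A. Total: 1.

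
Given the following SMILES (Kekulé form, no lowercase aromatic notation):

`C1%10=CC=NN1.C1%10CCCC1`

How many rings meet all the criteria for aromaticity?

The SMILES encodes a five-membered ring with two adjacent nitrogens (one bearing H, one in a double bond) and two double bonds; a five-membered saturated carbon ring.
The 5-membered ring with two adjacent nitrogens (one N–H, one =N–) is fully conjugated (every ring atom contributes a p orbital); 2 ring double bonds (4 π electrons) plus a heteroatom lone pair (2) give 6 π electrons. 6 = 4(1)+2, so it is aromatic (pyrazole).
The 5-membered ring has only sp³ atoms, so it is not fully conjugated — not aromatic (cyclopentane).
1 of the 2 rings is aromatic. Total: 1.

1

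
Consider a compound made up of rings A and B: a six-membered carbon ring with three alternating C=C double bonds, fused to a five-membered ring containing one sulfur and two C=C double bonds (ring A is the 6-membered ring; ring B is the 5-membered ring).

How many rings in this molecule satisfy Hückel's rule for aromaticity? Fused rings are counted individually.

2

Rings A and B form a fused bicyclic system (with one sulfur) with 9 sp² atoms and 10 π electrons from ring double bonds plus a heteroatom lone pair. 10 = 4(2)+2, so the system is aromatic and both rings count as aromatic (benzothiophene).
Aromatic: A, B. Total: 2.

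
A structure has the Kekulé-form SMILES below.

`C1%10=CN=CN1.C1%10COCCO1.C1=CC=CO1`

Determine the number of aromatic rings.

2

The SMILES encodes a five-membered ring with nitrogens at positions 1 and 3 (one bearing H, one in a C=N bond) and two double bonds; a six-membered saturated ring with oxygens at positions 1 and 4; a five-membered ring of four carbons and one oxygen, with two C=C double bonds.
The 5-membered ring with two nitrogens (one N–H, one =N–) is planar and fully conjugated; 2 ring double bonds (4 π electrons) plus a heteroatom lone pair (2) give 6 π electrons. 6 = 4(1)+2, so it is aromatic (imidazole).
The 6-membered ring with two oxygens (1,4) has only sp³ atoms, so it is not fully conjugated — not aromatic (1,4-dioxane).
The 5-membered ring with one oxygen has a continuous p-orbital overlap around the ring; 2 ring double bonds (4 π electrons) plus a heteroatom lone pair (2) give 6 π electrons. 6 = 4(1)+2, so it is aromatic (furan).
2 of the 3 rings are aromatic. Total: 2.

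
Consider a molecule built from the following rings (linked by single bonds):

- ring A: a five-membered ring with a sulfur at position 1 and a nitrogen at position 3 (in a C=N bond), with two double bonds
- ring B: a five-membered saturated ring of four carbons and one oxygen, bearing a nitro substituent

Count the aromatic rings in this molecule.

1

Ring A is planar and fully conjugated; 2 ring double bonds (4 π electrons) plus a heteroatom lone pair (2) give 6 π electrons. Since 6 = 4n+2 (n=1), ring A is aromatic (thiazole).
Ring B has only sp³ atoms, so it is not fully conjugated — not aromatic (tetrahydrofuran).
Aromatic: A. Total: 1.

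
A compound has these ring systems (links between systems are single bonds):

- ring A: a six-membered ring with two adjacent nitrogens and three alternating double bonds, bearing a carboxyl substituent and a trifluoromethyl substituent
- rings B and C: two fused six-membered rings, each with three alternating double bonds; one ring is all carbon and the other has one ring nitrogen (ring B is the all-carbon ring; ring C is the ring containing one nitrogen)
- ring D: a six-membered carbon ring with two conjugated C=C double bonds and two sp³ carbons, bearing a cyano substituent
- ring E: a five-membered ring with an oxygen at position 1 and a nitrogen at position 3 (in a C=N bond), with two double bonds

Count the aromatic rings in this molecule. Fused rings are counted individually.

4

Ring A is fully conjugated (every ring atom contributes a p orbital); 3 ring double bonds give 6 π electrons. Since 6 = 4n+2 (n=1), ring A is aromatic (pyridazine).
Rings B and C form a fused bicyclic system (with one nitrogen) with 10 sp² atoms and 10 π electrons from ring double bonds. 10 = 4(2)+2, so the system is aromatic and both rings count as aromatic (quinoline).
Ring D has two sp³ carbons, so it is not fully conjugated — not aromatic (1,3-cyclohexadiene).
Ring E is planar and fully conjugated; 2 ring double bonds (4 π electrons) plus a heteroatom lone pair (2) give 6 π electrons. Since 6 = 4n+2 (n=1), ring E is aromatic (oxazole).
Aromatic: A, B, C, E. Total: 4.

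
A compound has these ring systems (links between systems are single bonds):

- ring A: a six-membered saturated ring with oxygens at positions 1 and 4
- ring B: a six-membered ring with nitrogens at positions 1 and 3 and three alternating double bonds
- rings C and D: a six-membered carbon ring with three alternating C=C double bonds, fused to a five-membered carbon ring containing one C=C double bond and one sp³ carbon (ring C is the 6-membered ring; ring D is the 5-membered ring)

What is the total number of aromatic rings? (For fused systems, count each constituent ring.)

Ring A has only sp³ atoms, so it is not fully conjugated — not aromatic (1,4-dioxane).
Ring B is planar and fully conjugated; 3 ring double bonds give 6 π electrons. Since 6 = 4n+2 (n=1), ring B is aromatic (pyrimidine).
Ring C is fully conjugated (every ring atom contributes a p orbital); 3 ring double bonds give 6 π electrons. That satisfies 4n+2 with n=1, so ring C is aromatic (benzene ring).
Ring D has one sp³ carbon, so it is not fully conjugated — not aromatic (cyclopentene ring).
Aromatic: B, C. Total: 2.

2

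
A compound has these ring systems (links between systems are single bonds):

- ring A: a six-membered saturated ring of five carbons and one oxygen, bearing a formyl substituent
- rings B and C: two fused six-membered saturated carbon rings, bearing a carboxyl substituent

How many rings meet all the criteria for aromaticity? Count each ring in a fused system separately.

Ring A has only sp³ atoms, so it is not fully conjugated — not aromatic (tetrahydropyran).
Ring B has only sp³ atoms, so it is not fully conjugated — not aromatic (cyclohexane ring).
Ring C has only sp³ atoms, so it is not fully conjugated — not aromatic (cyclohexane ring).
No ring is aromatic. Total: 0.

0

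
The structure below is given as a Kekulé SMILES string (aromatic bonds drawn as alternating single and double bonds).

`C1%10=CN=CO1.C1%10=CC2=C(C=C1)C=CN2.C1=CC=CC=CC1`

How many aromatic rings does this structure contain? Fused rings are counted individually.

The SMILES encodes a five-membered ring with an oxygen at position 1 and a nitrogen at position 3 (in a C=N bond), with two double bonds; a six-membered carbon ring with three alternating C=C double bonds, fused to a five-membered ring containing one N–H nitrogen and two C=C double bonds; a seven-membered carbon ring with three C=C double bonds and one sp³ carbon.
The 5-membered ring with one oxygen and one =N– is planar and fully conjugated; 2 ring double bonds (4 π electrons) plus a heteroatom lone pair (2) give 6 π electrons. That satisfies 4n+2 with n=1, so it is aromatic (oxazole).
The fused 6/5-membered bicyclic (with one N–H) is a single π system with 9 sp² atoms and 10 π electrons from ring double bonds plus a heteroatom lone pair. 10 = 4(2)+2, so the system is aromatic and both rings count as aromatic (indole).
The 7-membered ring has one sp³ carbon, so it is not fully conjugated — not aromatic (cycloheptatriene).
3 of the 4 rings are aromatic. Total: 3.

3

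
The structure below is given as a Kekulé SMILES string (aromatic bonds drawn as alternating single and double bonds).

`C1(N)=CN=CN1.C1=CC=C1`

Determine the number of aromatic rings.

1

The SMILES encodes a five-membered ring with nitrogens at positions 1 and 3 (one bearing H, one in a C=N bond) and two double bonds; a four-membered carbon ring with two alternating C=C double bonds.
The 5-membered ring with two nitrogens (one N–H, one =N–) is fully conjugated (every ring atom contributes a p orbital); 2 ring double bonds (4 π electrons) plus a heteroatom lone pair (2) give 6 π electrons. Since 6 = 4n+2 (n=1), it is aromatic (imidazole).
The 4-membered ring has only sp² ring atoms; a planar conformation would have a fully conjugated π system of 4 electrons. But 4 = 4(1), which is 4n not 4n+2, so it is not aromatic (cyclobutadiene) — cyclobutadiene is antiaromatic and distorts to a rectangle.
1 of the 2 rings is aromatic. Total: 1.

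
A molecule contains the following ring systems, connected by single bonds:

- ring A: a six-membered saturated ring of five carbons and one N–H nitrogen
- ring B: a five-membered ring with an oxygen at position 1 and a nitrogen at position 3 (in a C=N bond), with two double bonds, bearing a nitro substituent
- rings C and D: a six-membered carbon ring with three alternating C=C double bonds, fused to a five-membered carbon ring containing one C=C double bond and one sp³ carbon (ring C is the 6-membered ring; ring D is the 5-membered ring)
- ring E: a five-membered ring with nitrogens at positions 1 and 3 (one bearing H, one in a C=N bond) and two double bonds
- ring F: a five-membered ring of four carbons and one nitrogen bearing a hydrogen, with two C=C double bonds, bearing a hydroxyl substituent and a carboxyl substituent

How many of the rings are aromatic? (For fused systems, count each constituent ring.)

4

Ring A has only sp³ atoms, so it is not fully conjugated — not aromatic (piperidine).
Ring B is planar and fully conjugated; 2 ring double bonds (4 π electrons) plus a heteroatom lone pair (2) give 6 π electrons. 6 = 4(1)+2, so ring B is aromatic (oxazole).
Ring C is planar and fully conjugated; 3 ring double bonds give 6 π electrons. That satisfies 4n+2 with n=1, so ring C is aromatic (benzene ring).
Ring D has one sp³ carbon, so it is not fully conjugated — not aromatic (cyclopentene ring).
Ring E is fully conjugated (every ring atom contributes a p orbital); 2 ring double bonds (4 π electrons) plus a heteroatom lone pair (2) give 6 π electrons. That satisfies 4n+2 with n=1, so ring E is aromatic (imidazole).
Ring F is planar and fully conjugated; 2 ring double bonds (4 π electrons) plus a heteroatom lone pair (2) give 6 π electrons. Since 6 = 4n+2 (n=1), ring F is aromatic (pyrrole).
Aromatic: B, C, E, F. Total: 4.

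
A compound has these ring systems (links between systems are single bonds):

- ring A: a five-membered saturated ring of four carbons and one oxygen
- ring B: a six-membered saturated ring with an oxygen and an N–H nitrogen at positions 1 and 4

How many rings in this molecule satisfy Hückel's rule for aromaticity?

0

Ring A has only sp³ atoms, so it is not fully conjugated — not aromatic (tetrahydrofuran).
Ring B has only sp³ atoms, so it is not fully conjugated — not aromatic (morpholine).
No ring is aromatic. Total: 0.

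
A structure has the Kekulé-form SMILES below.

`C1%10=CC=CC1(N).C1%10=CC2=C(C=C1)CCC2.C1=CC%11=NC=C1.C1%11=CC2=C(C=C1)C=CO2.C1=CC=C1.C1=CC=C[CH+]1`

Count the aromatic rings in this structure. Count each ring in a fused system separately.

The SMILES encodes a five-membered carbon ring with two conjugated C=C double bonds and one sp³ carbon; a six-membered carbon ring with three alternating C=C double bonds, fused to a saturated five-membered carbon ring; a six-membered ring of five carbons and one nitrogen with three alternating double bonds; a six-membered carbon ring with three alternating C=C double bonds, fused to a five-membered ring containing one oxygen and two C=C double bonds; a four-membered carbon ring with two alternating C=C double bonds; a five-membered all-carbon ring bearing a positive charge on one carbon, with two C=C double bonds.
The 5-membered ring has one sp³ carbon, so it is not fully conjugated — not aromatic (cyclopentadiene).
The 6-membered ring is fully conjugated (every ring atom contributes a p orbital); 3 ring double bonds give 6 π electrons. 6 = 4(1)+2, so it is aromatic (benzene ring).
The second 5-membered ring has three sp³ carbons, so it is not fully conjugated — not aromatic (cyclopentane ring).
The 6-membered ring with one nitrogen is fully conjugated (every ring atom contributes a p orbital); 3 ring double bonds give 6 π electrons. That satisfies 4n+2 with n=1, so it is aromatic (pyridine).
The fused 6/5-membered bicyclic (with one oxygen) is a single π system with 9 sp² atoms and 10 π electrons from ring double bonds plus a heteroatom lone pair. 10 = 4(2)+2, so the system is aromatic and both rings count as aromatic (benzofuran).
The 4-membered ring has only sp² ring atoms; a planar conformation would have a fully conjugated π system of 4 electrons. But 4 = 4(1), which is 4n not 4n+2, so it is not aromatic (cyclobutadiene) — cyclobutadiene is antiaromatic and distorts to a rectangle.
The third 5-membered ring has only sp² ring atoms; a planar conformation would have a fully conjugated π system of 4 electrons. But 4 = 4(1), which is 4n not 4n+2, so it is not aromatic (cyclopentadienyl cation).
4 of the 8 rings are aromatic. Total: 4.

4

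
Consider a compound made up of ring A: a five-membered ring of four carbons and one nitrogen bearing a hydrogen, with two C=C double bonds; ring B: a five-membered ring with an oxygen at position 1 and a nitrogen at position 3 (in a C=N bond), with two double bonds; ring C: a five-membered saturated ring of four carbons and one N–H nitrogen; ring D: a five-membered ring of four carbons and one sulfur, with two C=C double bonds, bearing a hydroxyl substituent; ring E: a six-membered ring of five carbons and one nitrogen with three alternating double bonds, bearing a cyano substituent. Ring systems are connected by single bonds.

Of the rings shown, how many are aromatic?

4

Ring A is fully conjugated (every ring atom contributes a p orbital); 2 ring double bonds (4 π electrons) plus a heteroatom lone pair (2) give 6 π electrons. Since 6 = 4n+2 (n=1), ring A is aromatic (pyrrole).
Ring B is planar and fully conjugated; 2 ring double bonds (4 π electrons) plus a heteroatom lone pair (2) give 6 π electrons. 6 = 4(1)+2, so ring B is aromatic (oxazole).
Ring C has only sp³ atoms, so it is not fully conjugated — not aromatic (pyrrolidine).
Ring D is planar and fully conjugated; 2 ring double bonds (4 π electrons) plus a heteroatom lone pair (2) give 6 π electrons. 6 = 4(1)+2, so ring D is aromatic (thiophene).
Ring E is fully conjugated (every ring atom contributes a p orbital); 3 ring double bonds give 6 π electrons. 6 = 4(1)+2, so ring E is aromatic (pyridine).
Aromatic: A, B, D, E. Total: 4.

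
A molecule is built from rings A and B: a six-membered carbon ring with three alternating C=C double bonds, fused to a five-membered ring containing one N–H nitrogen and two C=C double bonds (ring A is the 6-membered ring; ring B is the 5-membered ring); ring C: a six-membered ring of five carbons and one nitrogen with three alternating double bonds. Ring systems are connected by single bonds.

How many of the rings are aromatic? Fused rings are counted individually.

3

Rings A and B form a fused bicyclic system (with one N–H) with 9 sp² atoms and 10 π electrons from ring double bonds plus a heteroatom lone pair. 10 = 4(2)+2, so the system is aromatic and both rings count as aromatic (indole).
Ring C has a continuous p-orbital overlap around the ring; 3 ring double bonds give 6 π electrons. Since 6 = 4n+2 (n=1), ring C is aromatic (pyridine).
Aromatic: A, B, C. Total: 3.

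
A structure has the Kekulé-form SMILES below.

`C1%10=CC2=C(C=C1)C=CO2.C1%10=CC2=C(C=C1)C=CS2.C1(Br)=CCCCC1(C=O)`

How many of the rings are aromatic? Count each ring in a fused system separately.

4

The SMILES encodes a six-membered carbon ring with three alternating C=C double bonds, fused to a five-membered ring containing one oxygen and two C=C double bonds; a six-membered carbon ring with three alternating C=C double bonds, fused to a five-membered ring containing one sulfur and two C=C double bonds; a six-membered carbon ring with one C=C double bond.
The fused 6/5-membered bicyclic (with one oxygen) is a single π system with 9 sp² atoms and 10 π electrons from ring double bonds plus a heteroatom lone pair. 10 = 4(2)+2, so the system is aromatic and both rings count as aromatic (benzofuran).
The fused 6/5-membered bicyclic (with one sulfur) is a single π system with 9 sp² atoms and 10 π electrons from ring double bonds plus a heteroatom lone pair. 10 = 4(2)+2, so the system is aromatic and both rings count as aromatic (benzothiophene).
The 6-membered ring has four sp³ carbons, so it is not fully conjugated — not aromatic (cyclohexene).
4 of the 5 rings are aromatic. Total: 4.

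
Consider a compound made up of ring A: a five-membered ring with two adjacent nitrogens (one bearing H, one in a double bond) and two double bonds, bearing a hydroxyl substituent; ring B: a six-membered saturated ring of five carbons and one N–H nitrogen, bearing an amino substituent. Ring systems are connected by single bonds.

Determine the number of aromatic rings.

1

Ring A is planar and fully conjugated; 2 ring double bonds (4 π electrons) plus a heteroatom lone pair (2) give 6 π electrons. Since 6 = 4n+2 (n=1), ring A is aromatic (pyrazole).
Ring B has only sp³ atoms, so it is not fully conjugated — not aromatic (piperidine).
Aromatic: A. Total: 1.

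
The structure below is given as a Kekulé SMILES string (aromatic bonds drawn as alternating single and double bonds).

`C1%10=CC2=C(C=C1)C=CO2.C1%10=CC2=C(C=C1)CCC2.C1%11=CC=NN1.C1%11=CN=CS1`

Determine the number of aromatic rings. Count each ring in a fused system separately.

5

The SMILES encodes a six-membered carbon ring with three alternating C=C double bonds, fused to a five-membered ring containing one oxygen and two C=C double bonds; a six-membered carbon ring with three alternating C=C double bonds, fused to a saturated five-membered carbon ring; a five-membered ring with two adjacent nitrogens (one bearing H, one in a double bond) and two double bonds; a five-membered ring with a sulfur at position 1 and a nitrogen at position 3 (in a C=N bond), with two double bonds.
The fused 6/5-membered bicyclic (with one oxygen) is a single π system with 9 sp² atoms and 10 π electrons from ring double bonds plus a heteroatom lone pair. 10 = 4(2)+2, so the system is aromatic and both rings count as aromatic (benzofuran).
The 6-membered ring is fully conjugated (every ring atom contributes a p orbital); 3 ring double bonds give 6 π electrons. Since 6 = 4n+2 (n=1), it is aromatic (benzene ring).
The 5-membered ring has three sp³ carbons, so it is not fully conjugated — not aromatic (cyclopentane ring).
The 5-membered ring with two adjacent nitrogens (one N–H, one =N–) has a continuous p-orbital overlap around the ring; 2 ring double bonds (4 π electrons) plus a heteroatom lone pair (2) give 6 π electrons. That satisfies 4n+2 with n=1, so it is aromatic (pyrazole).
The 5-membered ring with one sulfur and one =N– is planar and fully conjugated; 2 ring double bonds (4 π electrons) plus a heteroatom lone pair (2) give 6 π electrons. 6 = 4(1)+2, so it is aromatic (thiazole).
5 of the 6 rings are aromatic. Total: 5.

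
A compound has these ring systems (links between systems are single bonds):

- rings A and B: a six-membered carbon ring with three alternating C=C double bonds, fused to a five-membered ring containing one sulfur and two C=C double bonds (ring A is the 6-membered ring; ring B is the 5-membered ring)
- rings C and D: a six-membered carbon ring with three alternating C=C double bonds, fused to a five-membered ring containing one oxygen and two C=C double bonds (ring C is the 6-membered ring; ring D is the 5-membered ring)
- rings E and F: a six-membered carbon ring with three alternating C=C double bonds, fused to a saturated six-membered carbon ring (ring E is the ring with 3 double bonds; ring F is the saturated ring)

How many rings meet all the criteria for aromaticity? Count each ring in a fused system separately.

Rings A and B form a fused bicyclic system (with one sulfur) with 9 sp² atoms and 10 π electrons from ring double bonds plus a heteroatom lone pair. 10 = 4(2)+2, so the system is aromatic and both rings count as aromatic (benzothiophene).
Rings C and D form a fused bicyclic system (with one oxygen) with 9 sp² atoms and 10 π electrons from ring double bonds plus a heteroatom lone pair. 10 = 4(2)+2, so the system is aromatic and both rings count as aromatic (benzofuran).
Ring E has a continuous p-orbital overlap around the ring; 3 ring double bonds give 6 π electrons. That satisfies 4n+2 with n=1, so ring E is aromatic (benzene ring).
Ring F has four sp³ carbons, so it is not fully conjugated — not aromatic (cyclohexane ring).
Aromatic: A, B, C, D, E. Total: 5.

5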